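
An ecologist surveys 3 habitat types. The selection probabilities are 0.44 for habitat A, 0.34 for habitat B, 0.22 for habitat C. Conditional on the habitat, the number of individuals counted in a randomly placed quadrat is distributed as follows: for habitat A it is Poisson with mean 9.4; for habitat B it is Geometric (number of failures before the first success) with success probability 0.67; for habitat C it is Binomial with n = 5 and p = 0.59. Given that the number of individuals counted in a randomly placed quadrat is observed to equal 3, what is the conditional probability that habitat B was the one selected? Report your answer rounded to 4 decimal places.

0.0918

Likelihoods P(X=3 | ·): A: 0.0114515; B: 0.0240778; C: 0.345242.
Posterior ∝ prior × likelihood. Numerator for B: 0.34·0.0240778 = 0.00818645.
Normalizing constant: 0.44·0.0114515 + 0.34·0.0240778 + 0.22·0.345242 = 0.0891784.
P(B | observation) = 0.00818645 / 0.0891784 = 0.0917986.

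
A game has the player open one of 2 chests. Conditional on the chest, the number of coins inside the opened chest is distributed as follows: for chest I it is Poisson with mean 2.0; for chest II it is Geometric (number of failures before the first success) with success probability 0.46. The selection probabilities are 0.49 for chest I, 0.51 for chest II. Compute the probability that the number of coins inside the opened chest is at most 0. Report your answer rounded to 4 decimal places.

Conditional on each chest, P(X ≤ 0): I: 0.135335; II: 0.46.
By total probability, P(X ≤ 0) = 0.49·0.135335 + 0.51·0.46 = 0.300914.

0.3009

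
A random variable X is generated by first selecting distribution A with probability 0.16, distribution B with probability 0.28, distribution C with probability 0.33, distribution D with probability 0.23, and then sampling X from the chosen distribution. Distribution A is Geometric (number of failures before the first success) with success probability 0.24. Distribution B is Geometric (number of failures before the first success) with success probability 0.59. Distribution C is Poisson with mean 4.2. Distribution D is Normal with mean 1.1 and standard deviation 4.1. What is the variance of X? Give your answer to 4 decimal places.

Per component, A: μ=3.16667, E[X²]=23.2222; B: μ=0.694915, E[X²]=1.66073; C: μ=4.2, E[X²]=21.84; D: μ=1.1, E[X²]=18.02.
E[X] = 0.16·3.16667 + 0.28·0.694915 + 0.33·4.2 + 0.23·1.1 = 2.34024.
E[X²] = 0.16·23.2222 + 0.28·1.66073 + 0.33·21.84 + 0.23·18.02 = 15.5324.
Var(X) = E[X²] − (E[X])² = 15.5324 − 5.47674 = 10.0556.

10.0556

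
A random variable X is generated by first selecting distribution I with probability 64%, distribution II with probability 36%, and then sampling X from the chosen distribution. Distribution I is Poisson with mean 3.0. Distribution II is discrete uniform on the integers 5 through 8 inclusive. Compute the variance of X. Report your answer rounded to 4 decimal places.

Per component, I: μ=3, E[X²]=12; II: μ=6.5, E[X²]=43.5.
E[X] = 0.64·3 + 0.36·6.5 = 4.26.
E[X²] = 0.64·12 + 0.36·43.5 = 23.34.
Var(X) = E[X²] − (E[X])² = 23.34 − 18.1476 = 5.1924.

5.1924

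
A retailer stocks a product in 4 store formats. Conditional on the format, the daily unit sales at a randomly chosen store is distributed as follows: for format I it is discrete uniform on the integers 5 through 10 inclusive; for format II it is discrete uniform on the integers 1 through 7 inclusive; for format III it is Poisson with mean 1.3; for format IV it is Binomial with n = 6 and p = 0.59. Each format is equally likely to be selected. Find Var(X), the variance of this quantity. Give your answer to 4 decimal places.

Per component, I: μ=7.5, E[X²]=59.1667; II: μ=4, E[X²]=20; III: μ=1.3, E[X²]=2.99; IV: μ=3.54, E[X²]=13.983.
E[X] = 0.25·7.5 + 0.25·4 + 0.25·1.3 + 0.25·3.54 = 4.085.
E[X²] = 0.25·59.1667 + 0.25·20 + 0.25·2.99 + 0.25·13.983 = 24.0349.
Var(X) = E[X²] − (E[X])² = 24.0349 − 16.6872 = 7.34769.

7.3477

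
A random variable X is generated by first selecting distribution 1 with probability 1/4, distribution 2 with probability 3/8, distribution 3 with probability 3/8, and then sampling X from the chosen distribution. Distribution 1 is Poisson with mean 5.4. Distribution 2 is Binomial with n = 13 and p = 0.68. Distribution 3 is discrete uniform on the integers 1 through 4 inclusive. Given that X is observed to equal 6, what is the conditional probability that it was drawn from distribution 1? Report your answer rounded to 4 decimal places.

Likelihoods P(X=6 | ·): 1: 0.155539; 2: 0.0582936; 3: 0.
Posterior ∝ prior × likelihood. Numerator for 1: 0.25·0.155539 = 0.0388848.
Normalizing constant: 0.25·0.155539 + 0.375·0.0582936 + 0.375·0 = 0.0607449.
P(1 | observation) = 0.0388848 / 0.0607449 = 0.640133.

0.6401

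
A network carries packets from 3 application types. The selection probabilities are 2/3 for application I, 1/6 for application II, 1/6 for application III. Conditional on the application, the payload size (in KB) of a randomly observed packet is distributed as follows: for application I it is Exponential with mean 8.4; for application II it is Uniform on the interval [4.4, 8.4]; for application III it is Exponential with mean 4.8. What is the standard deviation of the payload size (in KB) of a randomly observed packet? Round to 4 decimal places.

7.2841

Per component, I: μ=8.4, E[X²]=141.12; II: μ=6.4, E[X²]=42.2933; III: μ=4.8, E[X²]=46.08.
E[X] = 0.666667·8.4 + 0.166667·6.4 + 0.166667·4.8 = 7.46667.
E[X²] = 0.666667·141.12 + 0.166667·42.2933 + 0.166667·46.08 = 108.809.
Var(X) = E[X²] − (E[X])² = 108.809 − 55.7511 = 53.0578.
SD(X) = √53.0578 = 7.28408.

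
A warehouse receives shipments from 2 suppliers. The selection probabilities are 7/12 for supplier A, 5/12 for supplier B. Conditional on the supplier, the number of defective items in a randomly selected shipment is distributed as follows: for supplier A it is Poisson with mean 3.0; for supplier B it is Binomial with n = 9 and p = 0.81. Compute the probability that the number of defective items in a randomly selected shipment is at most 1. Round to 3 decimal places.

0.116

Conditional on each supplier, P(X ≤ 1): A: 0.199148; B: 1.27037e-05.
By total probability, P(X ≤ 1) = 0.583333·0.199148 + 0.416667·1.27037e-05 = 0.116175.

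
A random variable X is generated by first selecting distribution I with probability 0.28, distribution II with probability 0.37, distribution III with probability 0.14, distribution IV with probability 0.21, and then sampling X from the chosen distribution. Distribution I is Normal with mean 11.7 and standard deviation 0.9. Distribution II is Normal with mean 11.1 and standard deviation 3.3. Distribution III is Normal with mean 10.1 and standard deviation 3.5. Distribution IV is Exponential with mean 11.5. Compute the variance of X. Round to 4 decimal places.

Per component, I: μ=11.7, E[X²]=137.7; II: μ=11.1, E[X²]=134.1; III: μ=10.1, E[X²]=114.26; IV: μ=11.5, E[X²]=264.5.
E[X] = 0.28·11.7 + 0.37·11.1 + 0.14·10.1 + 0.21·11.5 = 11.212.
E[X²] = 0.28·137.7 + 0.37·134.1 + 0.14·114.26 + 0.21·264.5 = 159.714.
Var(X) = E[X²] − (E[X])² = 159.714 − 125.709 = 34.0055.

34.0055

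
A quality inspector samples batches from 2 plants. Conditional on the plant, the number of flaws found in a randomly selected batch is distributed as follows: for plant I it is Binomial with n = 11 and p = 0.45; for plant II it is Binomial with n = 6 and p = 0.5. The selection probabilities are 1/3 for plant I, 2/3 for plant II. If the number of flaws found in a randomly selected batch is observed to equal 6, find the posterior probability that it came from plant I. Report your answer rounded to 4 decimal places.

Likelihoods P(X=6 | ·): I: 0.193077; II: 0.015625.
Posterior ∝ prior × likelihood. Numerator for I: 0.333333·0.193077 = 0.064359.
Normalizing constant: 0.333333·0.193077 + 0.666667·0.015625 = 0.0747757.
P(I | observation) = 0.064359 / 0.0747757 = 0.860694.

0.8607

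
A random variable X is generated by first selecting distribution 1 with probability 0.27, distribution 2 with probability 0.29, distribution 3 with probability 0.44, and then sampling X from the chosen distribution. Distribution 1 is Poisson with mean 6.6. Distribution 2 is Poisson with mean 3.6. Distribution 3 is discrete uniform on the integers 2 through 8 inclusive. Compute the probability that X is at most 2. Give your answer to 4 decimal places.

0.1614

Conditional on each component, P(X ≤ 2): 1: 0.0399676; 2: 0.302747; 3: 0.142857.
By total probability, P(X ≤ 2) = 0.27·0.0399676 + 0.29·0.302747 + 0.44·0.142857 = 0.161445.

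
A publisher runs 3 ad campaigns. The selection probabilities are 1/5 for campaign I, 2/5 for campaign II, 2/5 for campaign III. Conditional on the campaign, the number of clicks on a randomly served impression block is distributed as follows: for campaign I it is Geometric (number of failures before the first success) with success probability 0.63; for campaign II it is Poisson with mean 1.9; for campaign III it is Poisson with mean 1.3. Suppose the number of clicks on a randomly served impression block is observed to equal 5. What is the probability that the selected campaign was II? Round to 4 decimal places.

Likelihoods P(X=5 | ·): I: 0.00436867; II: 0.0308622; III: 0.00843243.
Posterior ∝ prior × likelihood. Numerator for II: 0.4·0.0308622 = 0.0123449.
Normalizing constant: 0.2·0.00436867 + 0.4·0.0308622 + 0.4·0.00843243 = 0.0165916.
P(II | observation) = 0.0123449 / 0.0165916 = 0.744045.

0.7440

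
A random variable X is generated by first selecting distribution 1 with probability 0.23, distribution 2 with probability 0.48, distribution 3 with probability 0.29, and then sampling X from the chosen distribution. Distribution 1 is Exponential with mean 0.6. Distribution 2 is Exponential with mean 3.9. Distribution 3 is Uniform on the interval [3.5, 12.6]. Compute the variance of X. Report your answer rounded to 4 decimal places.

Per component, 1: μ=0.6, E[X²]=0.72; 2: μ=3.9, E[X²]=30.42; 3: μ=8.05, E[X²]=71.7033.
E[X] = 0.23·0.6 + 0.48·3.9 + 0.29·8.05 = 4.3445.
E[X²] = 0.23·0.72 + 0.48·30.42 + 0.29·71.7033 = 35.5612.
Var(X) = E[X²] − (E[X])² = 35.5612 − 18.8747 = 16.6865.

16.6865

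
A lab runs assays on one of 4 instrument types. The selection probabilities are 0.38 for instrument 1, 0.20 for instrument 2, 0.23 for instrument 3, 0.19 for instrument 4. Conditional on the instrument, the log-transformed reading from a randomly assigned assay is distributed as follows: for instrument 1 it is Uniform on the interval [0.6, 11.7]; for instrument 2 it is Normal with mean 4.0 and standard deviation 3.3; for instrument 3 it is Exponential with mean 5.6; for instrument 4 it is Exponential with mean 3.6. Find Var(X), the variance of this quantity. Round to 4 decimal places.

Per component, 1: μ=6.15, E[X²]=48.09; 2: μ=4, E[X²]=26.89; 3: μ=5.6, E[X²]=62.72; 4: μ=3.6, E[X²]=25.92.
E[X] = 0.38·6.15 + 0.2·4 + 0.23·5.6 + 0.19·3.6 = 5.109.
E[X²] = 0.38·48.09 + 0.2·26.89 + 0.23·62.72 + 0.19·25.92 = 43.0026.
Var(X) = E[X²] − (E[X])² = 43.0026 − 26.1019 = 16.9007.

16.9007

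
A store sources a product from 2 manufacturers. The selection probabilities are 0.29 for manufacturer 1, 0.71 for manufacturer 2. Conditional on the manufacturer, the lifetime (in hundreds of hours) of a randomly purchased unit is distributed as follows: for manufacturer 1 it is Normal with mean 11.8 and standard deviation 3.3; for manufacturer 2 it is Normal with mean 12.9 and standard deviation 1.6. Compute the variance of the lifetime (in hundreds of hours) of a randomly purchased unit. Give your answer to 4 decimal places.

5.2248

Per component, 1: μ=11.8, E[X²]=150.13; 2: μ=12.9, E[X²]=168.97.
E[X] = 0.29·11.8 + 0.71·12.9 = 12.581.
E[X²] = 0.29·150.13 + 0.71·168.97 = 163.506.
Var(X) = E[X²] − (E[X])² = 163.506 − 158.282 = 5.22484.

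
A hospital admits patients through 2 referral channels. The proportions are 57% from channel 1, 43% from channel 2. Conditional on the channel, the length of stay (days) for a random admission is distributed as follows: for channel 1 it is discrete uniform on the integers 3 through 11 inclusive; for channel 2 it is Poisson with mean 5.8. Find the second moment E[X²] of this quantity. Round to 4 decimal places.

48.6892

For each component E[X²] = Var + (mean)², giving 1: 55.6667; 2: 39.44.
Overall E[X²] = 0.57·55.6667 + 0.43·39.44 = 48.6892.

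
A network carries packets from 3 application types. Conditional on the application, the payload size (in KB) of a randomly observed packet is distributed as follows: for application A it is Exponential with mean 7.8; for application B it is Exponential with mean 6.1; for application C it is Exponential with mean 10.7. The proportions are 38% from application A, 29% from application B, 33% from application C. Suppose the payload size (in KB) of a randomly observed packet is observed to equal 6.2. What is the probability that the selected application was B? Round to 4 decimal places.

0.3046

Likelihoods f(6.2 | ·): A: 0.0579025; B: 0.0593275; C: 0.0523563.
Posterior ∝ prior × likelihood. Numerator for B: 0.29·0.0593275 = 0.017205.
Normalizing constant: 0.38·0.0579025 + 0.29·0.0593275 + 0.33·0.0523563 = 0.0564855.
P(B | observation) = 0.017205 / 0.0564855 = 0.304591.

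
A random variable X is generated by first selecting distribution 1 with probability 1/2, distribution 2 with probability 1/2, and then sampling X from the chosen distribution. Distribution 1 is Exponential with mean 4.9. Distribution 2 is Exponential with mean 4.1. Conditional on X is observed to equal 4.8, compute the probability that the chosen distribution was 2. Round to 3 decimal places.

Likelihoods f(4.8 | ·): 1: 0.0766254; 2: 0.0756439.
Posterior ∝ prior × likelihood. Numerator for 2: 0.5·0.0756439 = 0.0378219.
Normalizing constant: 0.5·0.0766254 + 0.5·0.0756439 = 0.0761346.
P(2 | observation) = 0.0378219 / 0.0761346 = 0.496777.

0.497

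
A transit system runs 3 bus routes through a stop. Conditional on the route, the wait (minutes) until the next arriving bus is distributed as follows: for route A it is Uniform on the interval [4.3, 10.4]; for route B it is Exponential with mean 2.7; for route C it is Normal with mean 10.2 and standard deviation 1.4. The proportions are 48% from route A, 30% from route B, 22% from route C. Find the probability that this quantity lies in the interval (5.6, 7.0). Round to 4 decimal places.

0.1278

Conditional on each route, P(5.6 < X < 7.0): A: 0.229508; B: 0.0508469; C: 0.0106269.
By total probability, P(5.6 < X < 7.0) = 0.48·0.229508 + 0.3·0.0508469 + 0.22·0.0106269 = 0.127756.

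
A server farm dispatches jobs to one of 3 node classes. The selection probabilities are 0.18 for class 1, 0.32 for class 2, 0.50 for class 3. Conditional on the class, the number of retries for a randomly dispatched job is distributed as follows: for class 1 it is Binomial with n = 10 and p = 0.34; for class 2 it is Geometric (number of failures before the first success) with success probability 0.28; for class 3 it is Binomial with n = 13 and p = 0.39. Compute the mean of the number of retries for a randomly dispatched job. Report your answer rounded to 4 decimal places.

Component means — 1: 3.4; 2: 2.57143; 3: 5.07.
E[X] = 0.18·3.4 + 0.32·2.57143 + 0.5·5.07 = 3.96986.

3.9699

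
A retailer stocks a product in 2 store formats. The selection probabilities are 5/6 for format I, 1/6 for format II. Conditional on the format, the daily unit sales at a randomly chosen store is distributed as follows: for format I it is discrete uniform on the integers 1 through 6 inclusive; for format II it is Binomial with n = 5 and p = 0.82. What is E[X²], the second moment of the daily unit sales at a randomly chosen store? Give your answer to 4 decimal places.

15.5636

For each component E[X²] = Var + (mean)², giving I: 15.1667; II: 17.548.
Overall E[X²] = 0.833333·15.1667 + 0.166667·17.548 = 15.5636.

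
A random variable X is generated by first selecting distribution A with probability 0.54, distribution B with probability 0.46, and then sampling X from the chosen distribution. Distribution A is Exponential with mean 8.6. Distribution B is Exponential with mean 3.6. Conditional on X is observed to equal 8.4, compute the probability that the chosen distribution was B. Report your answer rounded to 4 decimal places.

Likelihoods f(8.4 | ·): A: 0.0437831; B: 0.0269367.
Posterior ∝ prior × likelihood. Numerator for B: 0.46·0.0269367 = 0.0123909.
Normalizing constant: 0.54·0.0437831 + 0.46·0.0269367 = 0.0360338.
P(B | observation) = 0.0123909 / 0.0360338 = 0.343868.

0.3439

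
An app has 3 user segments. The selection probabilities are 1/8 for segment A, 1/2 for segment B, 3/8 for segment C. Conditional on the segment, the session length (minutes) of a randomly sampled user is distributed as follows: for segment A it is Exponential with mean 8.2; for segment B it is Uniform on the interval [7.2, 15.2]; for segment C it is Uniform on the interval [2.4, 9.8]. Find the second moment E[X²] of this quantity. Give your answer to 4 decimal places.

97.8617

For each component E[X²] = Var + (mean)², giving A: 134.48; B: 130.773; C: 41.7733.
Overall E[X²] = 0.125·134.48 + 0.5·130.773 + 0.375·41.7733 = 97.8617.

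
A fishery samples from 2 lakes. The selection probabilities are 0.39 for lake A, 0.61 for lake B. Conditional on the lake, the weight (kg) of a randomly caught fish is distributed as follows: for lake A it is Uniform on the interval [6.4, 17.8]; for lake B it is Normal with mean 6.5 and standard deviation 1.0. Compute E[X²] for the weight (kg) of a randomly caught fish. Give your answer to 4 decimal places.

87.7061

For each component E[X²] = Var + (mean)², giving A: 157.24; B: 43.25.
Overall E[X²] = 0.39·157.24 + 0.61·43.25 = 87.7061.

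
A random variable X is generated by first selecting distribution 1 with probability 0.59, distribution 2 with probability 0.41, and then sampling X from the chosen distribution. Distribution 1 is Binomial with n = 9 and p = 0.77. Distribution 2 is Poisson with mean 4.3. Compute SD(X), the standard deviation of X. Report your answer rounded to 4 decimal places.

Per component, 1: μ=6.93, E[X²]=49.6188; 2: μ=4.3, E[X²]=22.79.
E[X] = 0.59·6.93 + 0.41·4.3 = 5.8517.
E[X²] = 0.59·49.6188 + 0.41·22.79 = 38.619.
Var(X) = E[X²] − (E[X])² = 38.619 − 34.2424 = 4.3766.
SD(X) = √4.3766 = 2.09203.

2.0920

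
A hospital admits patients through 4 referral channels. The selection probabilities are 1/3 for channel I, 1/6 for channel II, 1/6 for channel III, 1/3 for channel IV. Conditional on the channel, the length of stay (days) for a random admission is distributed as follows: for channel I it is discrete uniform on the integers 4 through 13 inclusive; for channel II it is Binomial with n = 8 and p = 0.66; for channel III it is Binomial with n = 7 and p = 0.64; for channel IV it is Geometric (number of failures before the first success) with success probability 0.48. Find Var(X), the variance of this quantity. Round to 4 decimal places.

13.2932

Per component, I: μ=8.5, E[X²]=80.5; II: μ=5.28, E[X²]=29.6736; III: μ=4.48, E[X²]=21.6832; IV: μ=1.08333, E[X²]=3.43056.
E[X] = 0.333333·8.5 + 0.166667·5.28 + 0.166667·4.48 + 0.333333·1.08333 = 4.82111.
E[X²] = 0.333333·80.5 + 0.166667·29.6736 + 0.166667·21.6832 + 0.333333·3.43056 = 36.5363.
Var(X) = E[X²] − (E[X])² = 36.5363 − 23.2431 = 13.2932.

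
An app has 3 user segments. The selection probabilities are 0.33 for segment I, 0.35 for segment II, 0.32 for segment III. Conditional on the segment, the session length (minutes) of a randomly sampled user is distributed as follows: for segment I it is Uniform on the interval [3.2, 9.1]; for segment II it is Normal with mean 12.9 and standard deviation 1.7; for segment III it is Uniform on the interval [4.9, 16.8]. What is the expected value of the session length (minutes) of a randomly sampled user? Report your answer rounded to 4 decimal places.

Component means — I: 6.15; II: 12.9; III: 10.85.
E[X] = 0.33·6.15 + 0.35·12.9 + 0.32·10.85 = 10.0165.

10.0165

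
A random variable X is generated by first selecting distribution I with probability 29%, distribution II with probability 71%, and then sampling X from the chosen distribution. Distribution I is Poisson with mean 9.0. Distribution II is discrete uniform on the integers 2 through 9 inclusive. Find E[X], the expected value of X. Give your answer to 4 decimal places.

6.5150

Component means — I: 9; II: 5.5.
E[X] = 0.29·9 + 0.71·5.5 = 6.515.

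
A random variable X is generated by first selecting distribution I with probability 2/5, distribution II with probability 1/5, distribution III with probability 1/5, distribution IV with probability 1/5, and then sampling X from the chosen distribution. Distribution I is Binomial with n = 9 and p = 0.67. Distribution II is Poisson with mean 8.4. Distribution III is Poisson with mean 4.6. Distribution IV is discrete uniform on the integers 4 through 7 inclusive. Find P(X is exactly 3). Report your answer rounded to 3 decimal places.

Conditional on each component, P(X = 3): I: 0.0326278; II: 0.0222133; III: 0.163068; IV: 0.
By total probability, P(X = 3) = 0.4·0.0326278 + 0.2·0.0222133 + 0.2·0.163068 + 0.2·0 = 0.0501073.

0.050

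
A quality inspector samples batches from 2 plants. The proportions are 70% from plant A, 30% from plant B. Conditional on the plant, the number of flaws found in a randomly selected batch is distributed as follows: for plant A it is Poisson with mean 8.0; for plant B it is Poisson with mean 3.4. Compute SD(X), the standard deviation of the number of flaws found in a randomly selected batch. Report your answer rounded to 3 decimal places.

3.326

Per component, A: μ=8, E[X²]=72; B: μ=3.4, E[X²]=14.96.
E[X] = 0.7·8 + 0.3·3.4 = 6.62.
E[X²] = 0.7·72 + 0.3·14.96 = 54.888.
Var(X) = E[X²] − (E[X])² = 54.888 − 43.8244 = 11.0636.
SD(X) = √11.0636 = 3.3262.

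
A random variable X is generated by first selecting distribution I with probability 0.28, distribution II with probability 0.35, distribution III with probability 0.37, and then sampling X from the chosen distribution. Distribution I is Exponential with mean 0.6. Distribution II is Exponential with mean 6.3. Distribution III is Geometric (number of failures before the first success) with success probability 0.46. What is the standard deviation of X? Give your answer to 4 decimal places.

Per component, I: μ=0.6, E[X²]=0.72; II: μ=6.3, E[X²]=79.38; III: μ=1.17391, E[X²]=3.93006.
E[X] = 0.28·0.6 + 0.35·6.3 + 0.37·1.17391 = 2.80735.
E[X²] = 0.28·0.72 + 0.35·79.38 + 0.37·3.93006 = 29.4387.
Var(X) = E[X²] − (E[X])² = 29.4387 − 7.8812 = 21.5575.
SD(X) = √21.5575 = 4.64301.

4.6430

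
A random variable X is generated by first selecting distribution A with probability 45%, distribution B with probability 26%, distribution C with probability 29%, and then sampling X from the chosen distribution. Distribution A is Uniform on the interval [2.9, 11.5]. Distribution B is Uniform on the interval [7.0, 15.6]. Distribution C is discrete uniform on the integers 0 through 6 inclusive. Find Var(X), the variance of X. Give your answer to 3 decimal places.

14.999

Per component, A: μ=7.2, E[X²]=58.0033; B: μ=11.3, E[X²]=133.853; C: μ=3, E[X²]=13.
E[X] = 0.45·7.2 + 0.26·11.3 + 0.29·3 = 7.048.
E[X²] = 0.45·58.0033 + 0.26·133.853 + 0.29·13 = 64.6734.
Var(X) = E[X²] − (E[X])² = 64.6734 − 49.6743 = 14.9991.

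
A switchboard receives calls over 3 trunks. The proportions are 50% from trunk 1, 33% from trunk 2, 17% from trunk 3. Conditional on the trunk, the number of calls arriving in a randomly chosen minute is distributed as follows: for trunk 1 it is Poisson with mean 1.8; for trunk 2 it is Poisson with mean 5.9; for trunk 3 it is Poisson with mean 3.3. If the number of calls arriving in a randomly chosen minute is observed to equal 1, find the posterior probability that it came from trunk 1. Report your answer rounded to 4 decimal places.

0.8511

Likelihoods P(X=1 | ·): 1: 0.297538; 2: 0.0161627; 3: 0.121714.
Posterior ∝ prior × likelihood. Numerator for 1: 0.5·0.297538 = 0.148769.
Normalizing constant: 0.5·0.297538 + 0.33·0.0161627 + 0.17·0.121714 = 0.174794.
P(1 | observation) = 0.148769 / 0.174794 = 0.85111.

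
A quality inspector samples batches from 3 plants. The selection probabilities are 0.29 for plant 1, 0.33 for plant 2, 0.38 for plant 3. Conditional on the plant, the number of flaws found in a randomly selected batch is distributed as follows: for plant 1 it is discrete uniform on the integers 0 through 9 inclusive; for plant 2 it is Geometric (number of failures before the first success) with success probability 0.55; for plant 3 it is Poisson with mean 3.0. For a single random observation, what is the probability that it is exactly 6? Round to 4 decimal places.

0.0497

Conditional on each plant, P(X = 6): 1: 0.1; 2: 0.00456707; 3: 0.0504094.
By total probability, P(X = 6) = 0.29·0.1 + 0.33·0.00456707 + 0.38·0.0504094 = 0.0496627.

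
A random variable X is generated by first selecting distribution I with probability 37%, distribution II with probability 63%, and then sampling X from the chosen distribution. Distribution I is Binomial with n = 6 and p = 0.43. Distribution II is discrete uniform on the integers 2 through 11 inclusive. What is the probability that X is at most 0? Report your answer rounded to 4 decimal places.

0.0127

Conditional on each component, P(X ≤ 0): I: 0.0342964; II: 0.
By total probability, P(X ≤ 0) = 0.37·0.0342964 + 0.63·0 = 0.0126897.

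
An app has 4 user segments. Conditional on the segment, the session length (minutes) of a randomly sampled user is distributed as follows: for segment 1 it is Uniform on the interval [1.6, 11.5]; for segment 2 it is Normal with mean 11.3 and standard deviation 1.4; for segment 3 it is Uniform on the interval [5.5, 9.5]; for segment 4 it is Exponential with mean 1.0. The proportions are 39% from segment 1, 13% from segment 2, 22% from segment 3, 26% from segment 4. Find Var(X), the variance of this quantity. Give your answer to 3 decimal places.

14.754

Per component, 1: μ=6.55, E[X²]=51.07; 2: μ=11.3, E[X²]=129.65; 3: μ=7.5, E[X²]=57.5833; 4: μ=1, E[X²]=2.
E[X] = 0.39·6.55 + 0.13·11.3 + 0.22·7.5 + 0.26·1 = 5.9335.
E[X²] = 0.39·51.07 + 0.13·129.65 + 0.22·57.5833 + 0.26·2 = 49.9601.
Var(X) = E[X²] − (E[X])² = 49.9601 − 35.2064 = 14.7537.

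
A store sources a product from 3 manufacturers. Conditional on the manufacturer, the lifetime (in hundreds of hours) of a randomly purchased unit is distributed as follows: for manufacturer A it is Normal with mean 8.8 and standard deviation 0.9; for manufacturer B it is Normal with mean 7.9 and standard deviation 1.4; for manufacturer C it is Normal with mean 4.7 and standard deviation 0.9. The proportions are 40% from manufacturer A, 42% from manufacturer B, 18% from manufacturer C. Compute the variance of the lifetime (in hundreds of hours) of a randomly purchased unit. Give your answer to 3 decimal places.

3.414

Per component, A: μ=8.8, E[X²]=78.25; B: μ=7.9, E[X²]=64.37; C: μ=4.7, E[X²]=22.9.
E[X] = 0.4·8.8 + 0.42·7.9 + 0.18·4.7 = 7.684.
E[X²] = 0.4·78.25 + 0.42·64.37 + 0.18·22.9 = 62.4574.
Var(X) = E[X²] − (E[X])² = 62.4574 − 59.0439 = 3.41354.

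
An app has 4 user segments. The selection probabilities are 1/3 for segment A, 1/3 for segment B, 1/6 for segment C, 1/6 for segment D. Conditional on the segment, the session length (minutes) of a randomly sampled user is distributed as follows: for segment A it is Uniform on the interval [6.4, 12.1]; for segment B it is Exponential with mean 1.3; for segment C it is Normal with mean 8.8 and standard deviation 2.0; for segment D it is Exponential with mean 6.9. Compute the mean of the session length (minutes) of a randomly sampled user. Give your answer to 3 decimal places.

6.133

Component means — A: 9.25; B: 1.3; C: 8.8; D: 6.9.
E[X] = 0.333333·9.25 + 0.333333·1.3 + 0.166667·8.8 + 0.166667·6.9 = 6.13333.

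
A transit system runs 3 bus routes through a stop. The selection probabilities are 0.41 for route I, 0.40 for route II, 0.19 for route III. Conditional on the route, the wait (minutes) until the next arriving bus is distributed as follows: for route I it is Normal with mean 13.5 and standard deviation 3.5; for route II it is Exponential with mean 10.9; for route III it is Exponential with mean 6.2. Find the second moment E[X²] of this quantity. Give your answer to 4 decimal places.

For each component E[X²] = Var + (mean)², giving I: 194.5; II: 237.62; III: 76.88.
Overall E[X²] = 0.41·194.5 + 0.4·237.62 + 0.19·76.88 = 189.4.

189.4002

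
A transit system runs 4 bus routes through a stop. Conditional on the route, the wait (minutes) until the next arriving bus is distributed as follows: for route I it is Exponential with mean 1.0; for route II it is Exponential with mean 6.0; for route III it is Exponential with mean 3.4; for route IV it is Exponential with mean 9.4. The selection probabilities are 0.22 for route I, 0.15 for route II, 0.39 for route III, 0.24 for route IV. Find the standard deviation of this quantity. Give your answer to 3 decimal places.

6.369

Per component, I: μ=1, E[X²]=2; II: μ=6, E[X²]=72; III: μ=3.4, E[X²]=23.12; IV: μ=9.4, E[X²]=176.72.
E[X] = 0.22·1 + 0.15·6 + 0.39·3.4 + 0.24·9.4 = 4.702.
E[X²] = 0.22·2 + 0.15·72 + 0.39·23.12 + 0.24·176.72 = 62.6696.
Var(X) = E[X²] − (E[X])² = 62.6696 − 22.1088 = 40.5608.
SD(X) = √40.5608 = 6.36874.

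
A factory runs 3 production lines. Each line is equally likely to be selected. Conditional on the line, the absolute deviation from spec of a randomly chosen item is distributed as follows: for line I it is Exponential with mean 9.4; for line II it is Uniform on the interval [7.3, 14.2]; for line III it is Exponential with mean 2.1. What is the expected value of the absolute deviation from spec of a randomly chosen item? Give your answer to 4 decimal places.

Component means — I: 9.4; II: 10.75; III: 2.1.
E[X] = 0.333333·9.4 + 0.333333·10.75 + 0.333333·2.1 = 7.41667.

7.4167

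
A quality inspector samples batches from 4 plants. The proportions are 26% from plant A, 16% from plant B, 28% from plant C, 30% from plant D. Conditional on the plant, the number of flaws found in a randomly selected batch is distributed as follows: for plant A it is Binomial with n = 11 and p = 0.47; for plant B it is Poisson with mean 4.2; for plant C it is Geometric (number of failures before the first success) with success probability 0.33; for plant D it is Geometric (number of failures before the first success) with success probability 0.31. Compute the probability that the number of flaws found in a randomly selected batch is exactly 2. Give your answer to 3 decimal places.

Conditional on each plant, P(X = 2): A: 0.0400905; B: 0.132261; C: 0.148137; D: 0.147591.
By total probability, P(X = 2) = 0.26·0.0400905 + 0.16·0.132261 + 0.28·0.148137 + 0.3·0.147591 = 0.117341.

0.117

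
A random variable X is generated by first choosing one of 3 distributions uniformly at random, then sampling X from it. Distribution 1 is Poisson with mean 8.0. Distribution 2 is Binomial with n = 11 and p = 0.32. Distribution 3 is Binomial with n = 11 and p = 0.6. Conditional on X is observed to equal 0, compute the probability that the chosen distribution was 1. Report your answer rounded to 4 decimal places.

0.0227

Likelihoods P(X=0 | ·): 1: 0.000335463; 2: 0.0143747; 3: 4.1943e-05.
Posterior ∝ prior × likelihood. Numerator for 1: 0.333333·0.000335463 = 0.000111821.
Normalizing constant: 0.333333·0.000335463 + 0.333333·0.0143747 + 0.333333·4.1943e-05 = 0.00491736.
P(1 | observation) = 0.000111821 / 0.00491736 = 0.02274.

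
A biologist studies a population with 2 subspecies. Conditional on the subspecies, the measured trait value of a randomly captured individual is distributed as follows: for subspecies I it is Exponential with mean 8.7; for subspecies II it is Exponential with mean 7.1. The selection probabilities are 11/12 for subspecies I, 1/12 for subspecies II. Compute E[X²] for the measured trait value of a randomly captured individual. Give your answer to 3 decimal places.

147.167

For each component E[X²] = Var + (mean)², giving I: 151.38; II: 100.82.
Overall E[X²] = 0.916667·151.38 + 0.0833333·100.82 = 147.167.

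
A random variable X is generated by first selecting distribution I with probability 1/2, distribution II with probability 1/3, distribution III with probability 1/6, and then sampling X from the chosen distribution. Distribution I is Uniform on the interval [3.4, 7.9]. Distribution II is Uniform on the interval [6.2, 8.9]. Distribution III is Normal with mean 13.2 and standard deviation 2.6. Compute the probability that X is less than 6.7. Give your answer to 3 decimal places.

Conditional on each component, P(X < 6.7): I: 0.733333; II: 0.185185; III: 0.00620967.
By total probability, P(X < 6.7) = 0.5·0.733333 + 0.333333·0.185185 + 0.166667·0.00620967 = 0.42943.

0.429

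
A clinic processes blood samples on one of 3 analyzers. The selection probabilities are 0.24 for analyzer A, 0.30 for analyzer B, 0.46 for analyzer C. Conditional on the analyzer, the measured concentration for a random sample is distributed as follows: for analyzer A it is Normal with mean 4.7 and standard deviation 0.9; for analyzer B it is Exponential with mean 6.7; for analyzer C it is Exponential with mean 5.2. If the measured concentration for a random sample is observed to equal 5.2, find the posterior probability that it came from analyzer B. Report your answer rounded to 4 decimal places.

0.1428

Likelihoods f(5.2 | ·): A: 0.37988; B: 0.0686848; C: 0.070746.
Posterior ∝ prior × likelihood. Numerator for B: 0.3·0.0686848 = 0.0206054.
Normalizing constant: 0.24·0.37988 + 0.3·0.0686848 + 0.46·0.070746 = 0.14432.
P(B | observation) = 0.0206054 / 0.14432 = 0.142776.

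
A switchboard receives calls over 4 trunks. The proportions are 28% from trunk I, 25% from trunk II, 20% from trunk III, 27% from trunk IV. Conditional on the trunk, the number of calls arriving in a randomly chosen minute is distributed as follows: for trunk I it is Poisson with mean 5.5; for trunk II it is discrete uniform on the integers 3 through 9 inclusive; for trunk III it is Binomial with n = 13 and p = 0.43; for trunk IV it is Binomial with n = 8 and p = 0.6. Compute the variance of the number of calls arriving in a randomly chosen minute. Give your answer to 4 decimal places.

Per component, I: μ=5.5, E[X²]=35.75; II: μ=6, E[X²]=40; III: μ=5.59, E[X²]=34.4344; IV: μ=4.8, E[X²]=24.96.
E[X] = 0.28·5.5 + 0.25·6 + 0.2·5.59 + 0.27·4.8 = 5.454.
E[X²] = 0.28·35.75 + 0.25·40 + 0.2·34.4344 + 0.27·24.96 = 33.6361.
Var(X) = E[X²] − (E[X])² = 33.6361 − 29.7461 = 3.88996.

3.8900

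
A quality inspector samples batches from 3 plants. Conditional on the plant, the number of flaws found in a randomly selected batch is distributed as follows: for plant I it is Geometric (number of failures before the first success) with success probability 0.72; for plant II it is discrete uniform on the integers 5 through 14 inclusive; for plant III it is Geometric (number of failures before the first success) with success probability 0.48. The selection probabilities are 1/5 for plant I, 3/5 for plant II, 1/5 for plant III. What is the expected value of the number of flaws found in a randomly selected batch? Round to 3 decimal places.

5.994

Component means — I: 0.388889; II: 9.5; III: 1.08333.
E[X] = 0.2·0.388889 + 0.6·9.5 + 0.2·1.08333 = 5.99444.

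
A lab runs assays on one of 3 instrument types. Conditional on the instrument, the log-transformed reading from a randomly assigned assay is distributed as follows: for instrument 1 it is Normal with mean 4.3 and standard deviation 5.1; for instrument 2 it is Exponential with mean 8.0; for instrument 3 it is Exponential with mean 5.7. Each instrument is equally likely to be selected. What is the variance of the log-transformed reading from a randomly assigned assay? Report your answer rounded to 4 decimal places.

Per component, 1: μ=4.3, E[X²]=44.5; 2: μ=8, E[X²]=128; 3: μ=5.7, E[X²]=64.98.
E[X] = 0.333333·4.3 + 0.333333·8 + 0.333333·5.7 = 6.
E[X²] = 0.333333·44.5 + 0.333333·128 + 0.333333·64.98 = 79.16.
Var(X) = E[X²] − (E[X])² = 79.16 − 36 = 43.16.

43.1600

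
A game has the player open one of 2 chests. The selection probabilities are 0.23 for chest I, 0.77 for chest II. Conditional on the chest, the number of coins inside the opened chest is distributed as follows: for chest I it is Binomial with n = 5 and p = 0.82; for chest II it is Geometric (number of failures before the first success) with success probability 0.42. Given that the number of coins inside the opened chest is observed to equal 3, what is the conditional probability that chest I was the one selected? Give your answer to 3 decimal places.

Likelihoods P(X=3 | ·): I: 0.178643; II: 0.081947.
Posterior ∝ prior × likelihood. Numerator for I: 0.23·0.178643 = 0.0410879.
Normalizing constant: 0.23·0.178643 + 0.77·0.081947 = 0.104187.
P(I | observation) = 0.0410879 / 0.104187 = 0.394367.

0.394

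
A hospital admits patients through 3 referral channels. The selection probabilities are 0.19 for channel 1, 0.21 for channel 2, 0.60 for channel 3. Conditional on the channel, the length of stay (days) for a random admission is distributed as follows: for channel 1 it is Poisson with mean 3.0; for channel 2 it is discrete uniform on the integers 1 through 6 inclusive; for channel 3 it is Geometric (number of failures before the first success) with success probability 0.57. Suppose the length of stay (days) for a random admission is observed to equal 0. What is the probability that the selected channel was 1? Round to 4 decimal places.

Likelihoods P(X=0 | ·): 1: 0.0497871; 2: 0; 3: 0.57.
Posterior ∝ prior × likelihood. Numerator for 1: 0.19·0.0497871 = 0.00945954.
Normalizing constant: 0.19·0.0497871 + 0.21·0 + 0.6·0.57 = 0.35146.
P(1 | observation) = 0.00945954 / 0.35146 = 0.026915.

0.0269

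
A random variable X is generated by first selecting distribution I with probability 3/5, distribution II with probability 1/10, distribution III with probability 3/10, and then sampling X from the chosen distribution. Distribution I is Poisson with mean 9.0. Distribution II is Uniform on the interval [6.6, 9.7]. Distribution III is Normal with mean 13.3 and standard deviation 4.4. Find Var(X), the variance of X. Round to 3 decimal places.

15.455

Per component, I: μ=9, E[X²]=90; II: μ=8.15, E[X²]=67.2233; III: μ=13.3, E[X²]=196.25.
E[X] = 0.6·9 + 0.1·8.15 + 0.3·13.3 = 10.205.
E[X²] = 0.6·90 + 0.1·67.2233 + 0.3·196.25 = 119.597.
Var(X) = E[X²] − (E[X])² = 119.597 − 104.142 = 15.4553.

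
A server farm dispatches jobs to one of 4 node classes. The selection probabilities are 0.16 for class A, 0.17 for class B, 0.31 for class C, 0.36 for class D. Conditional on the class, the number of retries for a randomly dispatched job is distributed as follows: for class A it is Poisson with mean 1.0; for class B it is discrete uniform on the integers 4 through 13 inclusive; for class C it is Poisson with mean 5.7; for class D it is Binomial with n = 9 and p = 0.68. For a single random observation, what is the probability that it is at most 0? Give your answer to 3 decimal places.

0.060

Conditional on each class, P(X ≤ 0): A: 0.367879; B: 0; C: 0.00334597; D: 3.51844e-05.
By total probability, P(X ≤ 0) = 0.16·0.367879 + 0.17·0 + 0.31·0.00334597 + 0.36·3.51844e-05 = 0.0599106.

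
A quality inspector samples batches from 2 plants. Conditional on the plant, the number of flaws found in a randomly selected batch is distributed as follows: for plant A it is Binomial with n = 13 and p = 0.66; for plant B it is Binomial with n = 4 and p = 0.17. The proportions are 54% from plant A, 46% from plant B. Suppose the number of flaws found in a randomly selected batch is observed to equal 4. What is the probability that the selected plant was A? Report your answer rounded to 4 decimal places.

0.9205

Likelihoods P(X=4 | ·): A: 0.00823744; B: 0.00083521.
Posterior ∝ prior × likelihood. Numerator for A: 0.54·0.00823744 = 0.00444822.
Normalizing constant: 0.54·0.00823744 + 0.46·0.00083521 = 0.00483241.
P(A | observation) = 0.00444822 / 0.00483241 = 0.920496.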